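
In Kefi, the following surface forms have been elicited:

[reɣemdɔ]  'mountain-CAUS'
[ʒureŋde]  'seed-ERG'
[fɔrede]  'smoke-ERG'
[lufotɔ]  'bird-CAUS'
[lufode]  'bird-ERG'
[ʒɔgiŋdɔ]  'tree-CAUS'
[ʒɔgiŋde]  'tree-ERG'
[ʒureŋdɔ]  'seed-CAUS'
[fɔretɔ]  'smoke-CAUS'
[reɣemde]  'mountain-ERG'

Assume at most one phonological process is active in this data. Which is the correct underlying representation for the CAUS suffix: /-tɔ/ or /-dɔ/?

/-tɔ/

The CAUS suffix surfaces as [-dɔ] and [-tɔ], depending on the final segment of the stem.
By contrast the ERG suffix keeps its initial [d] throughout — that segment must be underlying.
The CAUS suffix is therefore /-tɔ/ underlyingly, with post-nasal voicing: voiceless stops become voiced after a nasal.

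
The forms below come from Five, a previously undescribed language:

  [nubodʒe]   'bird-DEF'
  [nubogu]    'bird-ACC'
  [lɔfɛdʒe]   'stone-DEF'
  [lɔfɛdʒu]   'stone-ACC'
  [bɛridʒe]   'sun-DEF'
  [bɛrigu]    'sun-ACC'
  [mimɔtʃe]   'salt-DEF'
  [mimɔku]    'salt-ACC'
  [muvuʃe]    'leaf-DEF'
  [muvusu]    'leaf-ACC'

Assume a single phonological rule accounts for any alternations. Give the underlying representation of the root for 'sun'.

/bɛrig/

'sun' shows [dʒ] ~ [g] at the end of the stem ([bɛridʒe] vs [bɛrigu]).
The stem 'stone' ([lɔfɛdʒe], [lɔfɛdʒu]) shows [dʒ] unchanged in both environments, so [dʒ] cannot be basic with [g] derived before the ACC suffix.
So /g/ is underlying, and a rule of palatalization before a front vowel — /k/, /g/ and /s/ become palato-alveolar [tʃ], [dʒ] and [ʃ] before a front vowel — gives [dʒ].
The underlying form of 'sun' is therefore /bɛrig/.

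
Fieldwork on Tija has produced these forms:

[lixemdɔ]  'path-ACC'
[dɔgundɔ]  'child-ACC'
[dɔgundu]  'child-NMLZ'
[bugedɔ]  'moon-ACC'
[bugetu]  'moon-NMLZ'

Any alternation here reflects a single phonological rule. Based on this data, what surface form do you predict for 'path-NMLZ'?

The NMLZ morpheme has two allomorphs, [-du] and [-tu].
By contrast the ACC suffix keeps its initial [d] throughout — that segment must be underlying.
The NMLZ suffix is therefore /-tu/ underlyingly, with post-nasal voicing: voiceless stops become voiced after a nasal.
After 'path', which ends in a nasal, the suffix surfaces as [-du], giving [lixemdu].

[lixemdu]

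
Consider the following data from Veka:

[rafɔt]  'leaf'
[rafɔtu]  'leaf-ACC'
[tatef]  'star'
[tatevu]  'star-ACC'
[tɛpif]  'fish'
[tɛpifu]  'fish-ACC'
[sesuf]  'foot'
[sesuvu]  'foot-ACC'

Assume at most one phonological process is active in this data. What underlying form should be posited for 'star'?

In [tatef] and [tatevu] the final segment of 'star' alternates: [f] ~ [v].
But 'fish' keeps [f] in both environments ([tɛpif], [tɛpifu]), so there is no rule changing /f/ to [v] before the ACC suffix.
Therefore /v/ is basic and [f] is derived by word-final obstruent devoicing (voiced obstruents become voiceless word-finally).

/tatev/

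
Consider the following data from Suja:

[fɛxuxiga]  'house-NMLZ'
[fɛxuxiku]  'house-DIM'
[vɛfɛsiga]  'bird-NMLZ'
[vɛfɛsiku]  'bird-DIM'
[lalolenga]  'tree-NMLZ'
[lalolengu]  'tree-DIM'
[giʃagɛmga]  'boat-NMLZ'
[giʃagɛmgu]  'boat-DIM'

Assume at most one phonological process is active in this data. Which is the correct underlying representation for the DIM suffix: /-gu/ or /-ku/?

The DIM morpheme has two allomorphs, [-gu] and [-ku].
By contrast the NMLZ suffix keeps its initial [g] throughout — that segment must be underlying.
So the underlying form is /-ku/, and voiceless stops become voiced after a nasal.

/-ku/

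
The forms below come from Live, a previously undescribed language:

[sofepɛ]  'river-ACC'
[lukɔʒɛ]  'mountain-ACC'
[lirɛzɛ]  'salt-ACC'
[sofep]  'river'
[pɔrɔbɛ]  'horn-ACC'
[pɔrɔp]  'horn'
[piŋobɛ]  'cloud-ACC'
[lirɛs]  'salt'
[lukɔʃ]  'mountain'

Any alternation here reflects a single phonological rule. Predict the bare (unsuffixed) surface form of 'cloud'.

[piŋop]

'horn' shows [p] ~ [b] at the end of the stem ([pɔrɔp] vs [pɔrɔbɛ]).
The stem 'river' ([sofep], [sofepɛ]) shows [p] unchanged in both environments, so [p] cannot be basic with [b] derived before the ACC suffix.
So /b/ is underlying, and a rule of word-final obstruent devoicing — voiced obstruents become voiceless word-finally — gives [p].
The one attested form of 'cloud', [piŋobɛ], shows underlying /piŋob/. Applying the same rule word-finally gives [piŋop].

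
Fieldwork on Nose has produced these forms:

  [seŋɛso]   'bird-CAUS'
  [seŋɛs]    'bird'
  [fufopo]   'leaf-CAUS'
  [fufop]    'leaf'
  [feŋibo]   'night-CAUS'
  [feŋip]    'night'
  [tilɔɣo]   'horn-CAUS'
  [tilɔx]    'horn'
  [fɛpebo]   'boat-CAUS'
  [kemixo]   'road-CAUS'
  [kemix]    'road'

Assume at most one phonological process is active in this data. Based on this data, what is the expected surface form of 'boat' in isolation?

'night' shows [b] ~ [p] at the end of the stem ([feŋibo] vs [feŋip]).
If /p/ were underlying and a rule turned it into [b] before the CAUS suffix, 'leaf' would also alternate; but it has [p] in both [fufopo] and [fufop].
So /b/ is underlying, and a rule of word-final obstruent devoicing — voiced obstruents become voiceless word-finally — gives [p].
The one attested form of 'boat', [fɛpebo], shows underlying /fɛpeb/. Applying the same rule word-finally gives [fɛpep].

[fɛpep]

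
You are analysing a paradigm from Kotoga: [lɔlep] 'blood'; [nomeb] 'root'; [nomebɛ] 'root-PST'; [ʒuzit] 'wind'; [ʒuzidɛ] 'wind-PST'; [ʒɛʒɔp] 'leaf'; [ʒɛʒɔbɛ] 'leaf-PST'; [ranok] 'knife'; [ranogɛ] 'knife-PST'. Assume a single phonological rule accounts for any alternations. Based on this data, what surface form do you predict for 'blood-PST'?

'leaf' shows [p] ~ [b] at the end of the stem ([ʒɛʒɔp] vs [ʒɛʒɔbɛ]).
But 'root' keeps [b] in both environments ([nomeb], [nomebɛ]), so there is no rule changing /b/ to [p] in isolation.
The underlying segment must be /p/; voiceless stops become voiced between vowels, yielding [b] there.
The one attested form of 'blood', [lɔlep], shows underlying /lɔlep/. Applying the same rule between vowels gives [lɔlebɛ].

[lɔlebɛ]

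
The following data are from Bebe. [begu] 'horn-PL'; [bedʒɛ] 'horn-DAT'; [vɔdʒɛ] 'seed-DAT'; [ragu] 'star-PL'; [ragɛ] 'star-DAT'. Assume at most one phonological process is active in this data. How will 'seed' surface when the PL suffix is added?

'horn' shows [g] ~ [dʒ] at the end of the stem ([begu] vs [bedʒɛ]).
If /g/ were underlying and a rule turned it into [dʒ] before the DAT suffix, 'star' would also alternate; but it has [g] in both [ragu] and [ragɛ].
The alternation reflects depalatalization: palato-alveolar /dʒ/ becomes [g] when no front vowel follows. /dʒ/ is underlying.
The one attested form of 'seed', [vɔdʒɛ], shows underlying /vɔdʒ/. Applying the same rule when no front vowel follows gives [vɔgu].

[vɔgu]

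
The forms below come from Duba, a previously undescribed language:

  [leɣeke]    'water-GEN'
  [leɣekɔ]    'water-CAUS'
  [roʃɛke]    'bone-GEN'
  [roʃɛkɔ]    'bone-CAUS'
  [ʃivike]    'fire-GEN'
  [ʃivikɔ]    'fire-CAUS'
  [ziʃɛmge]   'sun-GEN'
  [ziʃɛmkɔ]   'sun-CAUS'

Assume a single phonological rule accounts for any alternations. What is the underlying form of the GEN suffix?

The GEN suffix surfaces as [-ge] and [-ke], depending on the final segment of the stem.
By contrast the CAUS suffix keeps its initial [k] throughout — that segment must be underlying.
So the underlying form is /-ge/, and voiced stops become voiceless after a vowel.

/-ge/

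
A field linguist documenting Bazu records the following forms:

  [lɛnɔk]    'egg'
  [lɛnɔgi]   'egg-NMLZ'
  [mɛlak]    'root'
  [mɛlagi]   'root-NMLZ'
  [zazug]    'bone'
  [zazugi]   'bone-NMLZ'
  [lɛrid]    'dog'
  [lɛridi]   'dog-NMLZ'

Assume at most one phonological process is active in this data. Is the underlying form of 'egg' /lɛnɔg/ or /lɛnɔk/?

/lɛnɔk/

The root 'egg' surfaces as [lɛnɔk] and [lɛnɔgi], with a stem-final [k] ~ [g] alternation.
But 'bone' keeps [g] in both environments ([zazug], [zazugi]), so there is no rule changing /g/ to [k] in isolation.
So /k/ is underlying, and a rule of intervocalic voicing — voiceless stops become voiced between vowels — gives [g].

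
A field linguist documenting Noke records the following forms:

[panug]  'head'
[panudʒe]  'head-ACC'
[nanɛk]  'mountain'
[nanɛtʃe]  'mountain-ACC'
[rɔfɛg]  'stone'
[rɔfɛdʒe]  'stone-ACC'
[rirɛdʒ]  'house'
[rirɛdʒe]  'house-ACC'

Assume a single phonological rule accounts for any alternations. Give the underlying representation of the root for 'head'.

/panug/

In [panug] and [panudʒe] the final segment of 'head' alternates: [g] ~ [dʒ].
The stem 'house' ([rirɛdʒ], [rirɛdʒe]) shows [dʒ] unchanged in both environments, so [dʒ] cannot be basic with [g] derived in isolation.
The alternation reflects palatalization before a front vowel: /k/ and /g/ become palato-alveolar [tʃ] and [dʒ] before a front vowel. /g/ is underlying.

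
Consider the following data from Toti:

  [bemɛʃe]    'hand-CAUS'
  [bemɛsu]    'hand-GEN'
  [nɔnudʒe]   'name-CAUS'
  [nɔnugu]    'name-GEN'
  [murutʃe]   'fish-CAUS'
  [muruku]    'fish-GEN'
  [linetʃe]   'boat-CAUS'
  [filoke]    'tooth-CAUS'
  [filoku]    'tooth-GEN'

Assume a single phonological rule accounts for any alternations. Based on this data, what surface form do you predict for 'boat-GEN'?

In [murutʃe] and [muruku] the final segment of 'fish' alternates: [tʃ] ~ [k].
If /k/ were underlying and a rule turned it into [tʃ] before the CAUS suffix, 'tooth' would also alternate; but it has [k] in both [filoke] and [filoku].
So /tʃ/ is underlying, and a rule of depalatalization — palato-alveolar /tʃ/, /dʒ/ and /ʃ/ become [k], [g] and [s] when no front vowel follows — gives [k].
From [linetʃe] the stem 'boat' is /linetʃ/; when no front vowel follows this yields [lineku].

[lineku]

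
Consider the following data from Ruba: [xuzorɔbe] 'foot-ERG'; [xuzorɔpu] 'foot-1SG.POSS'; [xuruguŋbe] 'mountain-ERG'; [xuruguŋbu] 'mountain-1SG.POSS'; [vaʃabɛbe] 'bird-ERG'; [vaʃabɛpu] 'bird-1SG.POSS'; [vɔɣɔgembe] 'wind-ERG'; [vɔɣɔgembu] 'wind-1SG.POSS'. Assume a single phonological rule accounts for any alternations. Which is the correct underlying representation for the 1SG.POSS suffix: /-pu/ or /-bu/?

/-pu/

The 1SG.POSS suffix surfaces as [-bu] and [-pu], depending on the final segment of the stem.
By contrast the ERG suffix keeps its initial [b] throughout — that segment must be underlying.
So the underlying form is /-pu/, and voiceless stops become voiced after a nasal.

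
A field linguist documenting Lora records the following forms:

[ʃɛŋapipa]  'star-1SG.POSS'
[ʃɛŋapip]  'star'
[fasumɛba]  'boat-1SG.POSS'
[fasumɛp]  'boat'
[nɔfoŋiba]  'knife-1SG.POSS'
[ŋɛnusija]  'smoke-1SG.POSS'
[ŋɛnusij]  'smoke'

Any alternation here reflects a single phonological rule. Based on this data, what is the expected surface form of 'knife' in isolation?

[nɔfoŋip]

'boat' shows [b] ~ [p] at the end of the stem ([fasumɛba] vs [fasumɛp]).
Compare 'star', with invariant [p] in [ʃɛŋapipa] and [ʃɛŋapip]: an analysis with underlying /p/ and a rule producing [b] before the 1SG.POSS suffix would wrongly predict alternation here too.
The alternation reflects word-final obstruent devoicing: voiced obstruents become voiceless word-finally. /b/ is underlying.
From [nɔfoŋiba] the stem 'knife' is /nɔfoŋib/; word-finally this yields [nɔfoŋip].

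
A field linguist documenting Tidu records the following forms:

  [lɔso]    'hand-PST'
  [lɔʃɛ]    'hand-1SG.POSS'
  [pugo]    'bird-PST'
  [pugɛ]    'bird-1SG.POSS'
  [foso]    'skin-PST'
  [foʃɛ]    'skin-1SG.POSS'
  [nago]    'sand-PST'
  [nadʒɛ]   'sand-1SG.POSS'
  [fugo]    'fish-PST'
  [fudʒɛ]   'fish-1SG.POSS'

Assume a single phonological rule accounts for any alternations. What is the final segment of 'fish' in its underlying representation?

/dʒ/

The root 'fish' surfaces as [fugo] and [fudʒɛ], with a stem-final [g] ~ [dʒ] alternation.
The stem 'bird' ([pugo], [pugɛ]) shows [g] unchanged in both environments, so [g] cannot be basic with [dʒ] derived before the 1SG.POSS suffix.
The alternation reflects depalatalization: palato-alveolar /dʒ/ and /ʃ/ become [g] and [s] when no front vowel follows. /dʒ/ is underlying.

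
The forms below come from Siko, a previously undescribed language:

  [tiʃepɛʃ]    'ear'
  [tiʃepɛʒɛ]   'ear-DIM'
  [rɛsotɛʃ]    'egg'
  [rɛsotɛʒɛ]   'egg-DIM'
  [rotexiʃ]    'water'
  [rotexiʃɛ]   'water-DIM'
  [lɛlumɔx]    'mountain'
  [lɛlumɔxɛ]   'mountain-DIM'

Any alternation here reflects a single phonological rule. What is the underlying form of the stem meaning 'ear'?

In [tiʃepɛʃ] and [tiʃepɛʒɛ] the final segment of 'ear' alternates: [ʃ] ~ [ʒ].
But 'water' keeps [ʃ] in both environments ([rotexiʃ], [rotexiʃɛ]), so there is no rule changing /ʃ/ to [ʒ] before the DIM suffix.
The alternation reflects word-final obstruent devoicing: voiced obstruents become voiceless word-finally. /ʒ/ is underlying.

/tiʃepɛʒ/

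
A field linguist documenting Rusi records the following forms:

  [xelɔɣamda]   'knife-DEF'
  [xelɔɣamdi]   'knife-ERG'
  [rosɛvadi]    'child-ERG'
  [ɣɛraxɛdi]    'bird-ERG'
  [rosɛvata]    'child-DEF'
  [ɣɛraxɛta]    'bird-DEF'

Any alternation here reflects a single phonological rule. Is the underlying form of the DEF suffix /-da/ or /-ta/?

The DEF morpheme has two allomorphs, [-da] and [-ta].
By contrast the ERG suffix keeps its initial [d] throughout — that segment must be underlying.
So the underlying form is /-ta/, and voiceless stops become voiced after a nasal.

/-ta/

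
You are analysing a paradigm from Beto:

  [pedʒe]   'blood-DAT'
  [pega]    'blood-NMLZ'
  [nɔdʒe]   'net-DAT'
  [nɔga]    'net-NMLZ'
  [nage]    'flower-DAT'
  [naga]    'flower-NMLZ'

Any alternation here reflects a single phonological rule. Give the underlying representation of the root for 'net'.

The root 'net' surfaces as [nɔdʒe] and [nɔga], with a stem-final [dʒ] ~ [g] alternation.
The stem 'flower' ([nage], [naga]) shows [g] unchanged in both environments, so [g] cannot be basic with [dʒ] derived before the DAT suffix.
The underlying segment must be /dʒ/; palato-alveolar /dʒ/ becomes [g] when no front vowel follows, yielding [g] there.

/nɔdʒ/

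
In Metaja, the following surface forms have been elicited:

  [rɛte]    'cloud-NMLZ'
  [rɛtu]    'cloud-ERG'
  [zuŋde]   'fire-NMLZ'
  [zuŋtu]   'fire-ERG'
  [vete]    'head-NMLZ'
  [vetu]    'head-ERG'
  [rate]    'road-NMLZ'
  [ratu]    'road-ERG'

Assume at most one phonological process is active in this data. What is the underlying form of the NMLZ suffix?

The NMLZ morpheme has two allomorphs, [-de] and [-te].
The ERG suffix, which begins with [t], is invariant after every stem; so [t] is not altered by any rule here.
The NMLZ suffix is therefore /-de/ underlyingly, with post-vocalic devoicing: voiced stops become voiceless after a vowel.

/-de/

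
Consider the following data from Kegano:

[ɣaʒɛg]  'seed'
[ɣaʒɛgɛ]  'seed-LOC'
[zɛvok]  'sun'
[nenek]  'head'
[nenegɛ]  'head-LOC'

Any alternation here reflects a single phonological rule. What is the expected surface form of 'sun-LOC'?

[zɛvogɛ]

'head' shows [k] ~ [g] at the end of the stem ([nenek] vs [nenegɛ]).
If /g/ were underlying and a rule turned it into [k] in isolation, 'seed' would also alternate; but it has [g] in both [ɣaʒɛg] and [ɣaʒɛgɛ].
Therefore /k/ is basic and [g] is derived by intervocalic voicing (voiceless stops become voiced between vowels).
The one attested form of 'sun', [zɛvok], shows underlying /zɛvok/. Applying the same rule between vowels gives [zɛvogɛ].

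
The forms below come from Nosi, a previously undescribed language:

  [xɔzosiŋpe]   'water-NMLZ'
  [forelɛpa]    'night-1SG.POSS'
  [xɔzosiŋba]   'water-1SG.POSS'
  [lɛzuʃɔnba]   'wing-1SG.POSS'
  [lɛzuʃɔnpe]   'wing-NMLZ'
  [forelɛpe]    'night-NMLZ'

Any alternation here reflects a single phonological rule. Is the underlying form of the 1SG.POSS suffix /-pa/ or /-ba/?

/-ba/

The 1SG.POSS suffix surfaces as [-ba] and [-pa], depending on the final segment of the stem.
The NMLZ suffix, which begins with [p], is invariant after every stem; so [p] is not altered by any rule here.
So the underlying form is /-ba/, and voiced stops become voiceless after a vowel.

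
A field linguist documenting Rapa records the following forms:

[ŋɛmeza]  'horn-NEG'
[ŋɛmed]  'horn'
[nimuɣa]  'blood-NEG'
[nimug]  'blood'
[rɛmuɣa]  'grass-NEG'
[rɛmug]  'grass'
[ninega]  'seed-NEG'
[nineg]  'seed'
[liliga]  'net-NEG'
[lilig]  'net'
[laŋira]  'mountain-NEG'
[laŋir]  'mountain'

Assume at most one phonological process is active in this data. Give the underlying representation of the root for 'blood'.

/nimuɣ/

The stem for 'blood' ends in [ɣ] in [nimuɣa] but [g] in [nimug].
The stem 'seed' ([ninega], [nineg]) shows [g] unchanged in both environments, so [g] cannot be basic with [ɣ] derived before the NEG suffix.
So /ɣ/ is underlying, and a rule of word-final hardening — voiced fricatives become stops word-finally — gives [g].
The underlying form of 'blood' is therefore /nimuɣ/.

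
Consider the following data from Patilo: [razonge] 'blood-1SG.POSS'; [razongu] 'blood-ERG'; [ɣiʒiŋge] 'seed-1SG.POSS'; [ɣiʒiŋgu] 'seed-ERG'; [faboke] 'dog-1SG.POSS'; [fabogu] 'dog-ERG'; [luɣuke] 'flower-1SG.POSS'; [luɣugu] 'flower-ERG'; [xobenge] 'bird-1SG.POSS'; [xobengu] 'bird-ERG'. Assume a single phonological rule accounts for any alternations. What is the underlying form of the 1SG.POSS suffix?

/-ke/

The 1SG.POSS morpheme has two allomorphs, [-ge] and [-ke].
By contrast the ERG suffix keeps its initial [g] throughout — that segment must be underlying.
So the underlying form is /-ke/, and voiceless stops become voiced after a nasal.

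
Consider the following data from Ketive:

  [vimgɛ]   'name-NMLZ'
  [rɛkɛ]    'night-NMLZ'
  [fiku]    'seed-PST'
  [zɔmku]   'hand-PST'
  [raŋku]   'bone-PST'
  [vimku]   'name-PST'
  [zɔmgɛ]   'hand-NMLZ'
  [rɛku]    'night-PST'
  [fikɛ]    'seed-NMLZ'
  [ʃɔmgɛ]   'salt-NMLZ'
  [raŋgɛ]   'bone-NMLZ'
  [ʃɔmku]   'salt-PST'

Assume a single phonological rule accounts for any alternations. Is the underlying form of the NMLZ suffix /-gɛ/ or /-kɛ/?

The NMLZ suffix surfaces as [-gɛ] and [-kɛ], depending on the final segment of the stem.
By contrast the PST suffix keeps its initial [k] throughout — that segment must be underlying.
So the underlying form is /-gɛ/, and voiced stops become voiceless after a vowel.

/-gɛ/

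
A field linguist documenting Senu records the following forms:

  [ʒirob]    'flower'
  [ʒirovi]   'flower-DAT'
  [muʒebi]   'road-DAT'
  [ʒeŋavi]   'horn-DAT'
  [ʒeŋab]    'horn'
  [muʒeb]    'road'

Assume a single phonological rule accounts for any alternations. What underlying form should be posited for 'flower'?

The root 'flower' surfaces as [ʒirovi] and [ʒirob], with a stem-final [v] ~ [b] alternation.
Compare 'road', with invariant [b] in [muʒebi] and [muʒeb]: an analysis with underlying /b/ and a rule producing [v] before the DAT suffix would wrongly predict alternation here too.
The underlying segment must be /v/; voiced fricatives become stops word-finally, yielding [b] there.

/ʒirov/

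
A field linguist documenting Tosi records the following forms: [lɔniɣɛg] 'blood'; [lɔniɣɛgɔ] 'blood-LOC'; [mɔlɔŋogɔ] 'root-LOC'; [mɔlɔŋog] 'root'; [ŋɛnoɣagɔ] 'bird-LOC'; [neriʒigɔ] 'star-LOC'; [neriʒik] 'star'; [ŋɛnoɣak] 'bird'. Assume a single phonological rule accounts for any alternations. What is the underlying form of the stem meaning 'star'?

/neriʒik/

The root 'star' surfaces as [neriʒigɔ] and [neriʒik], with a stem-final [g] ~ [k] alternation.
The stem 'root' ([mɔlɔŋogɔ], [mɔlɔŋog]) shows [g] unchanged in both environments, so [g] cannot be basic with [k] derived in isolation.
So /k/ is underlying, and a rule of intervocalic voicing — voiceless stops become voiced between vowels — gives [g].
So 'star' = /neriʒik/.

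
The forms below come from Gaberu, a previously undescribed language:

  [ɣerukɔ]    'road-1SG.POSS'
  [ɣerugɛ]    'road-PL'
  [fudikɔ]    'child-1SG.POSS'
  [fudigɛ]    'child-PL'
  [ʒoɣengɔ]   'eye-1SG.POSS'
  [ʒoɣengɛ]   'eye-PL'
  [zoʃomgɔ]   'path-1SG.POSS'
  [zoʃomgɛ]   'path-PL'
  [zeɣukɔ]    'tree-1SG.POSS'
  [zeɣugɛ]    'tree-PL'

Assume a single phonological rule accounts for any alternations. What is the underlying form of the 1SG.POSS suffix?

/-kɔ/

The 1SG.POSS suffix surfaces as [-gɔ] and [-kɔ], depending on the final segment of the stem.
The PL suffix, which begins with [g], is invariant after every stem; so [g] is not altered by any rule here.
So the underlying form is /-kɔ/, and voiceless stops become voiced after a nasal.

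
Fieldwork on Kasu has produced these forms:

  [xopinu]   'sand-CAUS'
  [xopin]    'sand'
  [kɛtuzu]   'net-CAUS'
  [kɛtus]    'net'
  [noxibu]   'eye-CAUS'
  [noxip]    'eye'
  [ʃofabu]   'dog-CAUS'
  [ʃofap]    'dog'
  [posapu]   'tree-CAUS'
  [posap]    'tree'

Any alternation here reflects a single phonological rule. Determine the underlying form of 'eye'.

The stem for 'eye' ends in [b] in [noxibu] but [p] in [noxip].
If /p/ were underlying and a rule turned it into [b] before the CAUS suffix, 'tree' would also alternate; but it has [p] in both [posapu] and [posap].
So /b/ is underlying, and a rule of word-final obstruent devoicing — voiced obstruents become voiceless word-finally — gives [p].
So 'eye' = /noxib/.

/noxib/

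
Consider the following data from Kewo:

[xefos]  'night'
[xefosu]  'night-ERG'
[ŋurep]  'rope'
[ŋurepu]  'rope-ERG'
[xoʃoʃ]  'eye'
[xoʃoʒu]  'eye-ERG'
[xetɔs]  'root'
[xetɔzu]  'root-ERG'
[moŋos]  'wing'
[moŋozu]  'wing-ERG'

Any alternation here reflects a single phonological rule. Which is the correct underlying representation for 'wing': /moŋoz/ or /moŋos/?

'wing' shows [s] ~ [z] at the end of the stem ([moŋos] vs [moŋozu]).
Compare 'night', with invariant [s] in [xefos] and [xefosu]: an analysis with underlying /s/ and a rule producing [z] before the ERG suffix would wrongly predict alternation here too.
Therefore /z/ is basic and [s] is derived by word-final obstruent devoicing (voiced obstruents become voiceless word-finally).

/moŋoz/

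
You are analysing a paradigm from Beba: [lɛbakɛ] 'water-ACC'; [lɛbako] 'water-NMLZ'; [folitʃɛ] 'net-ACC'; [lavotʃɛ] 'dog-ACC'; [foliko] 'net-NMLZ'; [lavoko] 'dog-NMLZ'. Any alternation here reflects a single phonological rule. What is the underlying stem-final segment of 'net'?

/tʃ/

'net' shows [tʃ] ~ [k] at the end of the stem ([folitʃɛ] vs [foliko]).
But 'water' keeps [k] in both environments ([lɛbakɛ], [lɛbako]), so there is no rule changing /k/ to [tʃ] before the ACC suffix.
So /tʃ/ is underlying, and a rule of depalatalization — palato-alveolar /tʃ/ becomes [k] when no front vowel follows — gives [k].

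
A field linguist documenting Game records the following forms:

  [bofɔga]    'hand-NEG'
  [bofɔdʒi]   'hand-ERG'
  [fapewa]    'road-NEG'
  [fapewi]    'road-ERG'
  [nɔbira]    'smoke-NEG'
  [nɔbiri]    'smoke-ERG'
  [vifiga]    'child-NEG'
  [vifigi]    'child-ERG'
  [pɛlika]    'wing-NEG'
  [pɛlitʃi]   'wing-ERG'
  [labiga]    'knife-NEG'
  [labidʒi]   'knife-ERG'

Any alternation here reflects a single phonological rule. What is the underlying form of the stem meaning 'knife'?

The stem for 'knife' ends in [g] in [labiga] but [dʒ] in [labidʒi].
The stem 'child' ([vifiga], [vifigi]) shows [g] unchanged in both environments, so [g] cannot be basic with [dʒ] derived before the ERG suffix.
The underlying segment must be /dʒ/; palato-alveolar /tʃ/ and /dʒ/ become [k] and [g] when no front vowel follows, yielding [g] there.
So 'knife' = /labidʒ/.

/labidʒ/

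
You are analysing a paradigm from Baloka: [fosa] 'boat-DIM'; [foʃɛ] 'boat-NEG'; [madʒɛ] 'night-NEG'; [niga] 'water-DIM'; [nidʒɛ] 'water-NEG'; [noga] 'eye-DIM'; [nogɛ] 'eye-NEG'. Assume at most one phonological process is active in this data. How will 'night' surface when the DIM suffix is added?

[maga]

In [niga] and [nidʒɛ] the final segment of 'water' alternates: [g] ~ [dʒ].
If /g/ were underlying and a rule turned it into [dʒ] before the NEG suffix, 'eye' would also alternate; but it has [g] in both [noga] and [nogɛ].
So /dʒ/ is underlying, and a rule of depalatalization — palato-alveolar /dʒ/ and /ʃ/ become [g] and [s] when no front vowel follows — gives [g].
From [madʒɛ] the stem 'night' is /madʒ/; when no front vowel follows this yields [maga].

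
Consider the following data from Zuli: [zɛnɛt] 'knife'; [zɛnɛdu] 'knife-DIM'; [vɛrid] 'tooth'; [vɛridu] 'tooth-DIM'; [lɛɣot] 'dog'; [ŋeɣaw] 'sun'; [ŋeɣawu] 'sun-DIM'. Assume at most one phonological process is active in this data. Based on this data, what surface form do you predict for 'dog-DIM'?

[lɛɣodu]

The stem for 'knife' ends in [t] in [zɛnɛt] but [d] in [zɛnɛdu].
If /d/ were underlying and a rule turned it into [t] in isolation, 'tooth' would also alternate; but it has [d] in both [vɛrid] and [vɛridu].
So /t/ is underlying, and a rule of intervocalic voicing — voiceless stops become voiced between vowels — gives [d].
The one attested form of 'dog', [lɛɣot], shows underlying /lɛɣot/. Applying the same rule between vowels gives [lɛɣodu].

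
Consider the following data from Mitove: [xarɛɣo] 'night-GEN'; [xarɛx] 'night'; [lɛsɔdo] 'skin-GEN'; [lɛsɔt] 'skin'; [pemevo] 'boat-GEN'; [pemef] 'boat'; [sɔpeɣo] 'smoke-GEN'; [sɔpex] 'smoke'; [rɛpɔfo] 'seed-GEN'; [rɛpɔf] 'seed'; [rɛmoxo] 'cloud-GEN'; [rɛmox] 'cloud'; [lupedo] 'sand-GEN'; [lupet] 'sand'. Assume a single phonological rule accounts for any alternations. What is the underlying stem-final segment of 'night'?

The root 'night' surfaces as [xarɛɣo] and [xarɛx], with a stem-final [ɣ] ~ [x] alternation.
If /x/ were underlying and a rule turned it into [ɣ] before the GEN suffix, 'cloud' would also alternate; but it has [x] in both [rɛmoxo] and [rɛmox].
Therefore /ɣ/ is basic and [x] is derived by word-final obstruent devoicing (voiced obstruents become voiceless word-finally).

/ɣ/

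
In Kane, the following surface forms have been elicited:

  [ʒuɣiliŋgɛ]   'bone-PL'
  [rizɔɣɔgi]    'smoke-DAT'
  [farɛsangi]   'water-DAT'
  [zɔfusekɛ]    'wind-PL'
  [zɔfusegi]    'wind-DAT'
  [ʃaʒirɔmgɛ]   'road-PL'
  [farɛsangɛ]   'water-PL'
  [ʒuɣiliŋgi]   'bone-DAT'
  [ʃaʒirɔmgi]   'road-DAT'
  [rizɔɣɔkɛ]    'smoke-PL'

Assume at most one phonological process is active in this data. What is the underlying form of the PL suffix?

The PL suffix surfaces as [-gɛ] and [-kɛ], depending on the final segment of the stem.
The DAT suffix, which begins with [g], is invariant after every stem; so [g] is not altered by any rule here.
So the underlying form is /-kɛ/, and voiceless stops become voiced after a nasal.

/-kɛ/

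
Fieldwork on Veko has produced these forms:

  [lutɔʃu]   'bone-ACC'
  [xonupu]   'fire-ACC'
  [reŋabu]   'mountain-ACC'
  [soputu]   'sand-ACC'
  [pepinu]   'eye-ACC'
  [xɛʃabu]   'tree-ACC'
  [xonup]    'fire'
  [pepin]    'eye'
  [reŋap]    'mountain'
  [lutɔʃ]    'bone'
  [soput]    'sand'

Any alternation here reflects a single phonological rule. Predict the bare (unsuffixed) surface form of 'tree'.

In [reŋap] and [reŋabu] the final segment of 'mountain' alternates: [p] ~ [b].
But 'fire' keeps [p] in both environments ([xonup], [xonupu]), so there is no rule changing /p/ to [b] before the ACC suffix.
Therefore /b/ is basic and [p] is derived by word-final obstruent devoicing (voiced obstruents become voiceless word-finally).
From [xɛʃabu] the stem 'tree' is /xɛʃab/; word-finally this yields [xɛʃap].

[xɛʃap]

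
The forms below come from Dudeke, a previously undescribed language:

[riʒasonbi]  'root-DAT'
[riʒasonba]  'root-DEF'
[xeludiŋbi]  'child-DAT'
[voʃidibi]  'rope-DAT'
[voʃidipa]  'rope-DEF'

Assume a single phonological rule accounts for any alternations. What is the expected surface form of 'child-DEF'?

The DEF suffix surfaces as [-ba] and [-pa], depending on the final segment of the stem.
By contrast the DAT suffix keeps its initial [b] throughout — that segment must be underlying.
The DEF suffix is therefore /-pa/ underlyingly, with post-nasal voicing: voiceless stops become voiced after a nasal.
After 'child', which ends in a nasal, the suffix surfaces as [-ba], giving [xeludiŋba].

[xeludiŋba]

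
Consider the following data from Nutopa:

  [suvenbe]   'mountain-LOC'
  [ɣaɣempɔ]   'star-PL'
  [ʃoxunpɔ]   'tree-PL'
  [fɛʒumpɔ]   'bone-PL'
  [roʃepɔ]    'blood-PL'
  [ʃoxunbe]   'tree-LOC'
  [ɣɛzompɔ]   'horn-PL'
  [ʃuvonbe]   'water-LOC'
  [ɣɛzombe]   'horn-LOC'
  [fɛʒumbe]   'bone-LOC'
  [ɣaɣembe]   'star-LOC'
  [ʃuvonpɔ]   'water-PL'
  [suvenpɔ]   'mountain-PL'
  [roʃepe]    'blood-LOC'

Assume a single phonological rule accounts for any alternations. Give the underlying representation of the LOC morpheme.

/-be/

The LOC morpheme has two allomorphs, [-be] and [-pe].
The PL suffix, which begins with [p], is invariant after every stem; so [p] is not altered by any rule here.
The LOC suffix is therefore /-be/ underlyingly, with post-vocalic devoicing: voiced stops become voiceless after a vowel.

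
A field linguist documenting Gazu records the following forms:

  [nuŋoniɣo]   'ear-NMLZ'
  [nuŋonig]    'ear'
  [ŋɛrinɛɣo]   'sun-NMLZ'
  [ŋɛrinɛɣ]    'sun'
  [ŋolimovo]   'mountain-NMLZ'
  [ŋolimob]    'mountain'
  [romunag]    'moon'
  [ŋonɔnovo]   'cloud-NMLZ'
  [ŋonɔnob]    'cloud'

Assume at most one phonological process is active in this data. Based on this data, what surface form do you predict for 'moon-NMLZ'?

'ear' shows [ɣ] ~ [g] at the end of the stem ([nuŋoniɣo] vs [nuŋonig]).
But 'sun' keeps [ɣ] in both environments ([ŋɛrinɛɣo], [ŋɛrinɛɣ]), so there is no rule changing /ɣ/ to [g] in isolation.
So /g/ is underlying, and a rule of intervocalic spirantization — voiced stops become fricatives between vowels — gives [ɣ].
From [romunag] the stem 'moon' is /romunag/; between vowels this yields [romunaɣo].

[romunaɣo]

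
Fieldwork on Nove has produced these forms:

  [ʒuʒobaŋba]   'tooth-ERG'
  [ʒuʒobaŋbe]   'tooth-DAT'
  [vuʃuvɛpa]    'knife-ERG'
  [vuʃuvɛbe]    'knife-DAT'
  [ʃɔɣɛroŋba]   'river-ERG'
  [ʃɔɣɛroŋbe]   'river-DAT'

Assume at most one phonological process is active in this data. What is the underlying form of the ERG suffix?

/-pa/

The ERG morpheme has two allomorphs, [-ba] and [-pa].
The DAT suffix, which begins with [b], is invariant after every stem; so [b] is not altered by any rule here.
So the underlying form is /-pa/, and voiceless stops become voiced after a nasal.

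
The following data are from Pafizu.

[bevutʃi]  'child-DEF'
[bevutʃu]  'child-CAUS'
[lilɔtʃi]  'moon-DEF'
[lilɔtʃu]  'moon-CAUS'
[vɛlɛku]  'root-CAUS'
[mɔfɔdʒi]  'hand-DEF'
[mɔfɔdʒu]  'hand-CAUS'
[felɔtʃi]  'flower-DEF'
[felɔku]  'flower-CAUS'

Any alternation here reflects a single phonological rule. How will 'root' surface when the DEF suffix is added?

[vɛlɛtʃi]

The root 'flower' surfaces as [felɔtʃi] and [felɔku], with a stem-final [tʃ] ~ [k] alternation.
But 'child' keeps [tʃ] in both environments ([bevutʃi], [bevutʃu]), so there is no rule changing /tʃ/ to [k] before the CAUS suffix.
So /k/ is underlying, and a rule of palatalization before a front vowel — /k/ becomes palato-alveolar [tʃ] before a front vowel — gives [tʃ].
The one attested form of 'root', [vɛlɛku], shows underlying /vɛlɛk/. Applying the same rule before a front vowel gives [vɛlɛtʃi].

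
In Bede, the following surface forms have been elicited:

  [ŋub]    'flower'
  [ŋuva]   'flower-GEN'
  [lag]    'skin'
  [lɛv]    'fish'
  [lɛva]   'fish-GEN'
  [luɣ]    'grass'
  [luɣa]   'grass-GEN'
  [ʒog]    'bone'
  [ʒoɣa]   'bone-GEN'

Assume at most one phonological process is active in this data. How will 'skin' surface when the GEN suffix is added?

In [ʒog] and [ʒoɣa] the final segment of 'bone' alternates: [g] ~ [ɣ].
But 'grass' keeps [ɣ] in both environments ([luɣ], [luɣa]), so there is no rule changing /ɣ/ to [g] in isolation.
Therefore /g/ is basic and [ɣ] is derived by intervocalic spirantization (voiced stops become fricatives between vowels).
From [lag] the stem 'skin' is /lag/; between vowels this yields [laɣa].

[laɣa]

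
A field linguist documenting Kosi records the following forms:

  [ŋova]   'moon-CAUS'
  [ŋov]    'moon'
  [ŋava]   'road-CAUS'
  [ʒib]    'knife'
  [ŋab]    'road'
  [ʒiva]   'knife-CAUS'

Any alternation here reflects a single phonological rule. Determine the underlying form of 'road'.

In [ŋava] and [ŋab] the final segment of 'road' alternates: [v] ~ [b].
If /v/ were underlying and a rule turned it into [b] in isolation, 'moon' would also alternate; but it has [v] in both [ŋova] and [ŋov].
So /b/ is underlying, and a rule of intervocalic spirantization — voiced stops become fricatives between vowels — gives [v].
So 'road' = /ŋab/.

/ŋab/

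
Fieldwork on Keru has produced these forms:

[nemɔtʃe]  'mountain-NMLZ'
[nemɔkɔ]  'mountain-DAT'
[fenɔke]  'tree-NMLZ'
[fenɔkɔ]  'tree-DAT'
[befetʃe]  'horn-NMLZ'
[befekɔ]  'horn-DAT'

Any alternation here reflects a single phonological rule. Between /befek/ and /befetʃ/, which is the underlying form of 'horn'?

The stem for 'horn' ends in [tʃ] in [befetʃe] but [k] in [befekɔ].
But 'tree' keeps [k] in both environments ([fenɔke], [fenɔkɔ]), so there is no rule changing /k/ to [tʃ] before the NMLZ suffix.
So /tʃ/ is underlying, and a rule of depalatalization — palato-alveolar /tʃ/ becomes [k] when no front vowel follows — gives [k].

/befetʃ/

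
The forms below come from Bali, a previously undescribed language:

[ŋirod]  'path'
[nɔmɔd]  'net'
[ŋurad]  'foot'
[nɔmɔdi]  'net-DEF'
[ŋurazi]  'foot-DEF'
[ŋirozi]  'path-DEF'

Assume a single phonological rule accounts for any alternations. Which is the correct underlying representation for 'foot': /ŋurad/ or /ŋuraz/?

'foot' shows [z] ~ [d] at the end of the stem ([ŋurazi] vs [ŋurad]).
If /d/ were underlying and a rule turned it into [z] before the DEF suffix, 'net' would also alternate; but it has [d] in both [nɔmɔdi] and [nɔmɔd].
Therefore /z/ is basic and [d] is derived by word-final hardening (voiced fricatives become stops word-finally).

/ŋuraz/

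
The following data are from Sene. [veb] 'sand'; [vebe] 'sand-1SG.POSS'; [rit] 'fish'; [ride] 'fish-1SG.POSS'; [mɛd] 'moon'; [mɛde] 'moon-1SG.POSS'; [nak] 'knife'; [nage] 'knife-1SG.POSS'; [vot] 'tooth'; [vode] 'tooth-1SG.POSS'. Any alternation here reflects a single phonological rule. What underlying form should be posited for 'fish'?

In [rit] and [ride] the final segment of 'fish' alternates: [t] ~ [d].
Compare 'moon', with invariant [d] in [mɛd] and [mɛde]: an analysis with underlying /d/ and a rule producing [t] in isolation would wrongly predict alternation here too.
The alternation reflects intervocalic voicing: voiceless stops become voiced between vowels. /t/ is underlying.

/rit/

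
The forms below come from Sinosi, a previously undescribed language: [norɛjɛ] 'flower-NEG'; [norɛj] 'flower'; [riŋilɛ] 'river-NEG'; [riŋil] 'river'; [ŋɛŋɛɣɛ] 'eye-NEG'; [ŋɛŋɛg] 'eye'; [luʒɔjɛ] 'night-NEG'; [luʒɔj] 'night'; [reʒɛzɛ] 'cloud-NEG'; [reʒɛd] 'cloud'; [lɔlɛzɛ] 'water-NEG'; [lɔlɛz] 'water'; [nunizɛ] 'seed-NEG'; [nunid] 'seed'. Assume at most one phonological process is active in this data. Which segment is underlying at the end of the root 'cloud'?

In [reʒɛzɛ] and [reʒɛd] the final segment of 'cloud' alternates: [z] ~ [d].
But 'water' keeps [z] in both environments ([lɔlɛzɛ], [lɔlɛz]), so there is no rule changing /z/ to [d] in isolation.
So /d/ is underlying, and a rule of intervocalic spirantization — voiced stops become fricatives between vowels — gives [z].

/d/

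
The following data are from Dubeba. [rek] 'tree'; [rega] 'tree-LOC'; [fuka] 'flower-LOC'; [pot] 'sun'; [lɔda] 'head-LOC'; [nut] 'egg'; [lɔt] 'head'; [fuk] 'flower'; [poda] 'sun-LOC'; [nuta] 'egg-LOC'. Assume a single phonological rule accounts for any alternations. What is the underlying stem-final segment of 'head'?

/d/

The stem for 'head' ends in [d] in [lɔda] but [t] in [lɔt].
If /t/ were underlying and a rule turned it into [d] before the LOC suffix, 'egg' would also alternate; but it has [t] in both [nuta] and [nut].
The underlying segment must be /d/; voiced obstruents become voiceless word-finally, yielding [t] there.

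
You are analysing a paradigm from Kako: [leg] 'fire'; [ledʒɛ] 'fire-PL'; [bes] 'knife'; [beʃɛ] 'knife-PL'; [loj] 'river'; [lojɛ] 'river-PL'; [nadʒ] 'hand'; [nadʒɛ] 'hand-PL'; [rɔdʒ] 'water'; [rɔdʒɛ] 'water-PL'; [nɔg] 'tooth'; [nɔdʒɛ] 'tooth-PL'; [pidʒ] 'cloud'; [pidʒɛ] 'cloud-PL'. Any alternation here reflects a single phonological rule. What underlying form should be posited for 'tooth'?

The stem for 'tooth' ends in [g] in [nɔg] but [dʒ] in [nɔdʒɛ].
The stem 'cloud' ([pidʒ], [pidʒɛ]) shows [dʒ] unchanged in both environments, so [dʒ] cannot be basic with [g] derived in isolation.
The alternation reflects palatalization before a front vowel: /g/ and /s/ become palato-alveolar [dʒ] and [ʃ] before a front vowel. /g/ is underlying.

/nɔg/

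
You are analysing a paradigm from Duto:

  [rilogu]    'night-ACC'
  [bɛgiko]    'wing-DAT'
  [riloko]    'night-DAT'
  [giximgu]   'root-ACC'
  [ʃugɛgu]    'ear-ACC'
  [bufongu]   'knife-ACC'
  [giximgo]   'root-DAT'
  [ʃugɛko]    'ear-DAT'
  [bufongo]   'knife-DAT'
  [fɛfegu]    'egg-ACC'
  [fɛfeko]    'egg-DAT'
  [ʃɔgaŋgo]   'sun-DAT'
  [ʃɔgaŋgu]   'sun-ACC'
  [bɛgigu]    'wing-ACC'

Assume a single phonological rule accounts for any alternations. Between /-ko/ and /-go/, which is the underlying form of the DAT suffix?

The DAT morpheme has two allomorphs, [-go] and [-ko].
By contrast the ACC suffix keeps its initial [g] throughout — that segment must be underlying.
So the underlying form is /-ko/, and voiceless stops become voiced after a nasal.

/-ko/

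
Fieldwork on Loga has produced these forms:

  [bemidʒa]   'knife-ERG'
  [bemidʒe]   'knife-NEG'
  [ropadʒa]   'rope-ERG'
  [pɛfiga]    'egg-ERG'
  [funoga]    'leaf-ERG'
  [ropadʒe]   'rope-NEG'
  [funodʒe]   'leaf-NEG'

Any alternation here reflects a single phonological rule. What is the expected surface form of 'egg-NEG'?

The stem for 'leaf' ends in [g] in [funoga] but [dʒ] in [funodʒe].
The stem 'rope' ([ropadʒa], [ropadʒe]) shows [dʒ] unchanged in both environments, so [dʒ] cannot be basic with [g] derived before the ERG suffix.
Therefore /g/ is basic and [dʒ] is derived by palatalization before a front vowel (/g/ becomes palato-alveolar [dʒ] before a front vowel).
From [pɛfiga] the stem 'egg' is /pɛfig/; before a front vowel this yields [pɛfidʒe].

[pɛfidʒe]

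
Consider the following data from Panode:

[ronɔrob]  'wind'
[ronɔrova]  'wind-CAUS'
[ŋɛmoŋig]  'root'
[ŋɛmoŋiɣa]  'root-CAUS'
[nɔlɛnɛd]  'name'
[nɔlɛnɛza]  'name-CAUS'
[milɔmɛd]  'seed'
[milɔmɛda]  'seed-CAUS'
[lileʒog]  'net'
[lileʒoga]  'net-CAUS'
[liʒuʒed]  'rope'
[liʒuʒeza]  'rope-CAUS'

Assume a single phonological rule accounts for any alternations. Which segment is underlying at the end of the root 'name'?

/z/

'name' shows [d] ~ [z] at the end of the stem ([nɔlɛnɛd] vs [nɔlɛnɛza]).
The stem 'seed' ([milɔmɛd], [milɔmɛda]) shows [d] unchanged in both environments, so [d] cannot be basic with [z] derived before the CAUS suffix.
The alternation reflects word-final hardening: voiced fricatives become stops word-finally. /z/ is underlying.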